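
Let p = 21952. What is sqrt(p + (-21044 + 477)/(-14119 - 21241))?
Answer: sqrt(1715497664270)/8840 ≈ 148.16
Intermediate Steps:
sqrt(p + (-21044 + 477)/(-14119 - 21241)) = sqrt(21952 + (-21044 + 477)/(-14119 - 21241)) = sqrt(21952 - 20567/(-35360)) = sqrt(21952 - 20567*(-1/35360)) = sqrt(21952 + 20567/35360) = sqrt(776243287/35360) = sqrt(1715497664270)/8840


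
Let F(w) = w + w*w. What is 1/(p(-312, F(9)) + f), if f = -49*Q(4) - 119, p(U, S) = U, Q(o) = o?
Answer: -1/627 ≈ -0.0015949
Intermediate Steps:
F(w) = w + w²
f = -315 (f = -49*4 - 119 = -196 - 119 = -315)
1/(p(-312, F(9)) + f) = 1/(-312 - 315) = 1/(-627) = -1/627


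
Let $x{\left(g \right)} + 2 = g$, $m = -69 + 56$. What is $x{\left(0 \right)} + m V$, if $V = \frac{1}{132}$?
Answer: $- \frac{277}{132} \approx -2.0985$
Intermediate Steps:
$m = -13$
$x{\left(g \right)} = -2 + g$
$V = \frac{1}{132} \approx 0.0075758$
$x{\left(0 \right)} + m V = \left(-2 + 0\right) - \frac{13}{132} = -2 - \frac{13}{132} = - \frac{277}{132}$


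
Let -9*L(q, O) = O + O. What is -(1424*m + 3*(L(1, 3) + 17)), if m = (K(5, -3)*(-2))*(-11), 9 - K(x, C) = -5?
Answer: -438641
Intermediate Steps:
K(x, C) = 14 (K(x, C) = 9 - 1*(-5) = 9 + 5 = 14)
L(q, O) = -2*O/9 (L(q, O) = -(O + O)/9 = -2*O/9)
m = 308 (m = (14*(-2))*(-11) = -28*(-11) = 308)
-(1424*m + 3*(L(1, 3) + 17)) = -(1424*308 + 3*(-2/9*3 + 17)) = -(438592 + 3*(-⅔ + 17)) = -(438592 + 3*(49/3)) = -(438592 + 49) = -1*438641 = -438641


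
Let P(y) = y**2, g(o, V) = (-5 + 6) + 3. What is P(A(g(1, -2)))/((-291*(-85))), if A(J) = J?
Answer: 16/24735 ≈ 0.00064686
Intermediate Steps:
g(o, V) = 4 (g(o, V) = 1 + 3 = 4)
P(A(g(1, -2)))/((-291*(-85))) = 4**2/((-291*(-85))) = 16/24735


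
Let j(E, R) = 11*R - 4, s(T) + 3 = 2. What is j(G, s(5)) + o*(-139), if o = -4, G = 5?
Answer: 541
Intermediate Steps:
s(T) = -1 (s(T) = -3 + 2 = -1)
j(E, R) = -4 + 11*R
j(G, s(5)) + o*(-139) = (-4 + 11*(-1)) - 4*(-139) = (-4 - 11) + 556 = -15 + 556 = 541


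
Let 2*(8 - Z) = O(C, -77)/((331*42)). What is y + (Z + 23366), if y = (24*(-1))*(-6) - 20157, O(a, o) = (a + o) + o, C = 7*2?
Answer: 3337478/993 ≈ 3361.0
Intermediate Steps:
C = 14
O(a, o) = a + 2*o
Z = 7949/993 (Z = 8 - (14 + 2*(-77))/(2*(331*42)) = 8 - (14 - 154)/(2*13902) = 8 - (-70)/13902 = 8 - 1/2*(-10/993) = 8 + 5/993 = 7949/993 ≈ 8.0050)
y = -20013 (y = -24*(-6) - 20157 = 144 - 20157 = -20013)
y + (Z + 23366) = -20013 + (7949/993 + 23366) = -20013 + 23210387/993 = 3337478/993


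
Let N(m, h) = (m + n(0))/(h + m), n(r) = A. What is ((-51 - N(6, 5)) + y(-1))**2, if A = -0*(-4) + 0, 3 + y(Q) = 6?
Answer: 285156/121 ≈ 2356.7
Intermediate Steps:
y(Q) = 3 (y(Q) = -3 + 6 = 3)
A = 0 (A = -2*0 + 0 = 0 + 0 = 0)
n(r) = 0
N(m, h) = m/(h + m) (N(m, h) = (m + 0)/(h + m) = m/(h + m))
((-51 - N(6, 5)) + y(-1))**2 = ((-51 - 6/(5 + 6)) + 3)**2 = ((-51 - 6/11) + 3)**2 = (-567/11 + 3)**2 = (-534/11)**2 = 285156/121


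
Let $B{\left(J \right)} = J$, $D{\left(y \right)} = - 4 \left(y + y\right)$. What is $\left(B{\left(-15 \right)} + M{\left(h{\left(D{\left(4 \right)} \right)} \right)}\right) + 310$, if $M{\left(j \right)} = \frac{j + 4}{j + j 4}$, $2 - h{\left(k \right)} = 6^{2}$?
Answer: $\frac{5018}{17} \approx 295.18$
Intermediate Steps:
$D{\left(y \right)} = - 8 y$ ($D{\left(y \right)} = - 4 \cdot 2 y = - 8 y$)
$h{\left(k \right)} = -34$ ($h{\left(k \right)} = 2 - 6^{2} = 2 - 36 = -34$)
$M{\left(j \right)} = \frac{4 + j}{5 j}$ ($M{\left(j \right)} = \frac{4 + j}{j + 4 j} = \frac{4 + j}{5 j}$)
$\left(B{\left(-15 \right)} + M{\left(h{\left(D{\left(4 \right)} \right)} \right)}\right) + 310 = \left(-15 + \frac{4 - 34}{5 \left(-34\right)}\right) + 310 = \left(-15 + \frac{1}{5} \left(- \frac{1}{34}\right) \left(-30\right)\right) + 310 = \left(-15 + \frac{3}{17}\right) + 310 = - \frac{252}{17} + 310 = \frac{5018}{17}$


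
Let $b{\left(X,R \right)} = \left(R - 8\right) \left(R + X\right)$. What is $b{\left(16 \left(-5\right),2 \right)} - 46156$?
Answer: $-45688$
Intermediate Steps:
$b{\left(X,R \right)} = \left(-8 + R\right) \left(R + X\right)$
$b{\left(16 \left(-5\right),2 \right)} - 46156 = \left(2^{2} - 16 - 8 \cdot 16 \left(-5\right) + 2 \cdot 16 \left(-5\right)\right) - 46156 = \left(4 - 16 - -640 + 2 \left(-80\right)\right) - 46156 = \left(4 - 16 + 640 - 160\right) - 46156 = 468 - 46156 = -45688$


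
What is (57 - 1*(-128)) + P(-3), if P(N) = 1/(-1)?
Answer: 184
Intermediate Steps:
P(N) = -1
(57 - 1*(-128)) + P(-3) = (57 - 1*(-128)) - 1 = (57 + 128) - 1 = 185 - 1 = 184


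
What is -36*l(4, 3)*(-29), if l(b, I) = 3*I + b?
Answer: 13572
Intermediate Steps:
l(b, I) = b + 3*I
-36*l(4, 3)*(-29) = -36*(4 + 3*3)*(-29) = -36*(4 + 9)*(-29) = -36*13*(-29) = -468*(-29) = 13572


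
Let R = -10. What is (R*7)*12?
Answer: -840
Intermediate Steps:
(R*7)*12 = -10*7*12 = -70*12 = -840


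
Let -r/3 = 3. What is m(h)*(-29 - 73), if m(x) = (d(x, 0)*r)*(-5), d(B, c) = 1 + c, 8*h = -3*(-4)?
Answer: -4590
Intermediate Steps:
r = -9 (r = -3*3 = -9)
h = 3/2 (h = (-3*(-4))/8 = (⅛)*12 = 3/2 ≈ 1.5000)
m(x) = 45 (m(x) = ((1 + 0)*(-9))*(-5) = (1*(-9))*(-5) = -9*(-5) = 45)
m(h)*(-29 - 73) = 45*(-29 - 73) = 45*(-102) = -4590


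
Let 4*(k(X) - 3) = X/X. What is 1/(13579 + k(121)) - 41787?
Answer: -2270245919/54329 ≈ -41787.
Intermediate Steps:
k(X) = 13/4 (k(X) = 3 + (X/X)/4 = 3 + (¼)*1 = 3 + ¼ = 13/4)
1/(13579 + k(121)) - 41787 = 1/(13579 + 13/4) - 41787 = 1/(54329/4) - 41787 = 4/54329 - 41787 = -2270245919/54329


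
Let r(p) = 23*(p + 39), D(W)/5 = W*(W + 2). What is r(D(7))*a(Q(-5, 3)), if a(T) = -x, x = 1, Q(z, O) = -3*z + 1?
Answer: -8142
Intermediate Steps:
Q(z, O) = 1 - 3*z
D(W) = 5*W*(2 + W) (D(W) = 5*(W*(W + 2)) = 5*(W*(2 + W)) = 5*W*(2 + W))
a(T) = -1 (a(T) = -1*1 = -1)
r(p) = 897 + 23*p (r(p) = 23*(39 + p) = 897 + 23*p)
r(D(7))*a(Q(-5, 3)) = (897 + 23*(5*7*(2 + 7)))*(-1) = (897 + 23*(5*7*9))*(-1) = (897 + 23*315)*(-1) = (897 + 7245)*(-1) = 8142*(-1) = -8142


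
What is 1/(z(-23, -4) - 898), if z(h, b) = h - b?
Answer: -1/917 ≈ -0.0010905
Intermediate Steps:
1/(z(-23, -4) - 898) = 1/((-23 - 1*(-4)) - 898) = 1/((-23 + 4) - 898) = 1/(-19 - 898) = 1/(-917) = -1/917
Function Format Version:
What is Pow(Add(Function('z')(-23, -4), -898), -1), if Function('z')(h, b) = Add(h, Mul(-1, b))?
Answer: Rational(-1, 917) ≈ -0.0010905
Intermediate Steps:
Pow(Add(Function('z')(-23, -4), -898), -1) = Pow(Add(Add(-23, Mul(-1, -4)), -898), -1) = Pow(Add(Add(-23, 4), -898), -1) = Pow(Add(-19, -898), -1) = Pow(-917, -1) = Rational(-1, 917)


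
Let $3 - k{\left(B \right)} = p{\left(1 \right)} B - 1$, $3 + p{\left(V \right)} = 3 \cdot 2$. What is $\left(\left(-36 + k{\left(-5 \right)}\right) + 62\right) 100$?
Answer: $4500$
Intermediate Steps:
$p{\left(V \right)} = 3$ ($p{\left(V \right)} = -3 + 3 \cdot 2 = -3 + 6 = 3$)
$k{\left(B \right)} = 4 - 3 B$ ($k{\left(B \right)} = 3 - \left(3 B - 1\right) = 3 - \left(-1 + 3 B\right) = 4 - 3 B$)
$\left(\left(-36 + k{\left(-5 \right)}\right) + 62\right) 100 = \left(\left(-36 + \left(4 - -15\right)\right) + 62\right) 100 = \left(\left(-36 + \left(4 + 15\right)\right) + 62\right) 100 = \left(\left(-36 + 19\right) + 62\right) 100 = \left(-17 + 62\right) 100 = 45 \cdot 100 = 4500$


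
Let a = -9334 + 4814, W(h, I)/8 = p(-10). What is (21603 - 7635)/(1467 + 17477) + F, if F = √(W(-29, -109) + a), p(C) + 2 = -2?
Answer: 873/1184 + 2*I*√1138 ≈ 0.73733 + 67.469*I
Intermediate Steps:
p(C) = -4 (p(C) = -2 - 2 = -4)
W(h, I) = -32 (W(h, I) = 8*(-4) = -32)
a = -4520
F = 2*I*√1138 (F = √(-32 - 4520) = √(-4552) = 2*I*√1138 ≈ 67.469*I)
(21603 - 7635)/(1467 + 17477) + F = (21603 - 7635)/(1467 + 17477) + 2*I*√1138 = 13968/18944 + 2*I*√1138 = 13968*(1/18944) + 2*I*√1138 = 873/1184 + 2*I*√1138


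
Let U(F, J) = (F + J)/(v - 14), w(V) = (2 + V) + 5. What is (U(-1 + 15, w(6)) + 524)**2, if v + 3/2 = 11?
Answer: 268324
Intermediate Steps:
v = 19/2 (v = -3/2 + 11 = 19/2 ≈ 9.5000)
w(V) = 7 + V
U(F, J) = -2*F/9 - 2*J/9 (U(F, J) = (F + J)/(19/2 - 14) = (F + J)/(-9/2) = (F + J)*(-2/9) = -2*F/9 - 2*J/9)
(U(-1 + 15, w(6)) + 524)**2 = ((-2*(-1 + 15)/9 - 2*(7 + 6)/9) + 524)**2 = ((-2/9*14 - 2/9*13) + 524)**2 = ((-28/9 - 26/9) + 524)**2 = (-6 + 524)**2 = 518**2 = 268324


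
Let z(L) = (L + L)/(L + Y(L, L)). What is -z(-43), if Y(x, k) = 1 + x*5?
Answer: -86/257 ≈ -0.33463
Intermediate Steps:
Y(x, k) = 1 + 5*x
z(L) = 2*L/(1 + 6*L) (z(L) = (L + L)/(L + (1 + 5*L)) = (2*L)/(1 + 6*L) = 2*L/(1 + 6*L))
-z(-43) = -2*(-43)/(1 + 6*(-43)) = -2*(-43)/(1 - 258) = -2*(-43)/(-257) = -2*(-43)*(-1)/257 = -1*86/257 = -86/257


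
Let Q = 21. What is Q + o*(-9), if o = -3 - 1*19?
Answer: 219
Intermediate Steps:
o = -22 (o = -3 - 19 = -22)
Q + o*(-9) = 21 - 22*(-9) = 21 + 198 = 219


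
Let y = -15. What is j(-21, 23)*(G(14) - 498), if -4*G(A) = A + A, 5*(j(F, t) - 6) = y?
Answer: -1515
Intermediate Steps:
j(F, t) = 3 (j(F, t) = 6 + (⅕)*(-15) = 6 - 3 = 3)
G(A) = -A/2 (G(A) = -(A + A)/4 = -A/2)
j(-21, 23)*(G(14) - 498) = 3*(-½*14 - 498) = 3*(-7 - 498) = 3*(-505) = -1515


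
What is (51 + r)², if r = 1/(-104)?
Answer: 28121809/10816 ≈ 2600.0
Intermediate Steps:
r = -1/104 ≈ -0.0096154
(51 + r)² = (51 - 1/104)² = (5303/104)² = 28121809/10816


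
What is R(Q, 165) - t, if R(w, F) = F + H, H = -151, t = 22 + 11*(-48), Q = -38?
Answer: 520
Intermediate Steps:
t = -506 (t = 22 - 528 = -506)
R(w, F) = -151 + F (R(w, F) = F - 151 = -151 + F)
R(Q, 165) - t = (-151 + 165) - 1*(-506) = 14 + 506 = 520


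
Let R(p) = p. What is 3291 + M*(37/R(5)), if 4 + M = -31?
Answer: 3032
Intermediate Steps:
M = -35 (M = -4 - 31 = -35)
3291 + M*(37/R(5)) = 3291 - 1295/5 = 3291 - 35*37/5 = 3291 - 259 = 3032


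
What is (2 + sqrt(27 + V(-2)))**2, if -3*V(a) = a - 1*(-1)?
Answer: (6 + sqrt(246))**2/9 ≈ 52.246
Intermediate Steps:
V(a) = -1/3 - a/3 (V(a) = -(a - 1*(-1))/3 = -(a + 1)/3 = -(1 + a)/3 = -1/3 - a/3)
(2 + sqrt(27 + V(-2)))**2 = (2 + sqrt(27 + (-1/3 - 1/3*(-2))))**2 = (2 + sqrt(27 + (-1/3 + 2/3)))**2 = (2 + sqrt(27 + 1/3))**2 = (2 + sqrt(82/3))**2 = (2 + sqrt(246)/3)**2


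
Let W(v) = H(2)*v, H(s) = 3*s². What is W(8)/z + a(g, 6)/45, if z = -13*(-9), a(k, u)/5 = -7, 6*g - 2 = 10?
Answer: 5/117 ≈ 0.042735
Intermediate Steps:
g = 2 (g = ⅓ + (⅙)*10 = ⅓ + 5/3 = 2)
a(k, u) = -35 (a(k, u) = 5*(-7) = -35)
W(v) = 12*v (W(v) = (3*2²)*v = (3*4)*v = 12*v)
z = 117
W(8)/z + a(g, 6)/45 = (12*8)/117 - 35/45 = 96*(1/117) - 35*1/45 = 32/39 - 7/9 = 5/117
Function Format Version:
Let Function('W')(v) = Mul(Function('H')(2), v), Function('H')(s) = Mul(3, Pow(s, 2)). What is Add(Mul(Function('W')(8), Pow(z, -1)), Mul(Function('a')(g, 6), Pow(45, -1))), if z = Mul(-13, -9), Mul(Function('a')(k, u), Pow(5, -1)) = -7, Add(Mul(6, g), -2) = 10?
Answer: Rational(5, 117) ≈ 0.042735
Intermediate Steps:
g = 2 (g = Add(Rational(1, 3), Mul(Rational(1, 6), 10)) = Add(Rational(1, 3), Rational(5, 3)) = 2)
Function('a')(k, u) = -35 (Function('a')(k, u) = Mul(5, -7) = -35)
Function('W')(v) = Mul(12, v) (Function('W')(v) = Mul(Mul(3, Pow(2, 2)), v) = Mul(Mul(3, 4), v) = Mul(12, v))
z = 117
Add(Mul(Function('W')(8), Pow(z, -1)), Mul(Function('a')(g, 6), Pow(45, -1))) = Add(Mul(Mul(12, 8), Pow(117, -1)), Mul(-35, Pow(45, -1))) = Add(Mul(96, Rational(1, 117)), Mul(-35, Rational(1, 45))) = Add(Rational(32, 39), Rational(-7, 9)) = Rational(5, 117)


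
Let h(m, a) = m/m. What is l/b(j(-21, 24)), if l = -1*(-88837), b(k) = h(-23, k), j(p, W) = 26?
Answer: 88837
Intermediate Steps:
h(m, a) = 1
b(k) = 1
l = 88837
l/b(j(-21, 24)) = 88837/1 = 88837*1 = 88837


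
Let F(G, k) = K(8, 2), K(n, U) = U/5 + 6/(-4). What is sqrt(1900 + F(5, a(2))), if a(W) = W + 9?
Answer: sqrt(189890)/10 ≈ 43.576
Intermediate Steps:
a(W) = 9 + W
K(n, U) = -3/2 + U/5 (K(n, U) = U*(1/5) + 6*(-1/4) = U/5 - 3/2 = -3/2 + U/5)
F(G, k) = -11/10 (F(G, k) = -3/2 + (1/5)*2 = -3/2 + 2/5 = -11/10)
sqrt(1900 + F(5, a(2))) = sqrt(1900 - 11/10) = sqrt(18989/10) = sqrt(189890)/10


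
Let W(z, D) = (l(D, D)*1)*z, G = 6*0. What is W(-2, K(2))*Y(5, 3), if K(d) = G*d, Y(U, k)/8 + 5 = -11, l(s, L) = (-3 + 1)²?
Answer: 1024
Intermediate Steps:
l(s, L) = 4 (l(s, L) = (-2)² = 4)
Y(U, k) = -128 (Y(U, k) = -40 + 8*(-11) = -40 - 88 = -128)
G = 0
K(d) = 0 (K(d) = 0*d = 0)
W(z, D) = 4*z (W(z, D) = (4*1)*z = 4*z)
W(-2, K(2))*Y(5, 3) = (4*(-2))*(-128) = -8*(-128) = 1024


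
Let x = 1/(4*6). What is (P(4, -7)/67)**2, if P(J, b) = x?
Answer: 1/2585664 ≈ 3.8675e-7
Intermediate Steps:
x = 1/24 ≈ 0.041667
P(J, b) = 1/24
(P(4, -7)/67)**2 = ((1/24)/67)**2 = ((1/24)*(1/67))**2 = (1/1608)**2 = 1/2585664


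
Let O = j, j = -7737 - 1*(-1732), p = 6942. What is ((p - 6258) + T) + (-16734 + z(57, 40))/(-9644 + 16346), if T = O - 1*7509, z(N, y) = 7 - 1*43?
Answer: -14333905/1117 ≈ -12833.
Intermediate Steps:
j = -6005 (j = -7737 + 1732 = -6005)
O = -6005
z(N, y) = -36 (z(N, y) = 7 - 43 = -36)
T = -13514 (T = -6005 - 1*7509 = -6005 - 7509 = -13514)
((p - 6258) + T) + (-16734 + z(57, 40))/(-9644 + 16346) = ((6942 - 6258) - 13514) + (-16734 - 36)/(-9644 + 16346) = (684 - 13514) - 16770/6702 = -12830 - 16770*1/6702 = -12830 - 2795/1117 = -14333905/1117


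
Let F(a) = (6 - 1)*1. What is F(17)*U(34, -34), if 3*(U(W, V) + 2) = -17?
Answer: -115/3 ≈ -38.333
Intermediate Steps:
U(W, V) = -23/3 (U(W, V) = -2 + (⅓)*(-17) = -2 - 17/3 = -23/3)
F(a) = 5 (F(a) = 5*1 = 5)
F(17)*U(34, -34) = 5*(-23/3) = -115/3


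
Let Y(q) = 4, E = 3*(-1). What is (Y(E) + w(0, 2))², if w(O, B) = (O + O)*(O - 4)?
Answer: 16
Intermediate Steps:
E = -3
w(O, B) = 2*O*(-4 + O) (w(O, B) = (2*O)*(-4 + O) = 2*O*(-4 + O))
(Y(E) + w(0, 2))² = (4 + 2*0*(-4 + 0))² = (4 + 2*0*(-4))² = (4 + 0)² = 4² = 16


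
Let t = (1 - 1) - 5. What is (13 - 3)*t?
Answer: -50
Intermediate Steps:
t = -5 (t = 0 - 5 = -5)
(13 - 3)*t = (13 - 3)*(-5) = 10*(-5) = -50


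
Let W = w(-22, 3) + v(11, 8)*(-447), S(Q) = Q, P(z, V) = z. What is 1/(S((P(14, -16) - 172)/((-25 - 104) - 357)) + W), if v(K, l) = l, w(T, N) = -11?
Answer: -243/871562 ≈ -0.00027881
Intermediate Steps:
W = -3587 (W = -11 + 8*(-447) = -11 - 3576 = -3587)
1/(S((P(14, -16) - 172)/((-25 - 104) - 357)) + W) = 1/((14 - 172)/((-25 - 104) - 357) - 3587) = 1/(-158/(-129 - 357) - 3587) = 1/(-158/(-486) - 3587) = 1/(-158*(-1/486) - 3587) = 1/(79/243 - 3587) = 1/(-871562/243) = -243/871562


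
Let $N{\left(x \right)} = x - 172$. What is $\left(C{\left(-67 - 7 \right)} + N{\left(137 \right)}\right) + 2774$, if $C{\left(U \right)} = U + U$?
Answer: $2591$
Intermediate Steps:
$C{\left(U \right)} = 2 U$
$N{\left(x \right)} = -172 + x$
$\left(C{\left(-67 - 7 \right)} + N{\left(137 \right)}\right) + 2774 = \left(2 \left(-67 - 7\right) + \left(-172 + 137\right)\right) + 2774 = \left(2 \left(-74\right) - 35\right) + 2774 = \left(-148 - 35\right) + 2774 = -183 + 2774 = 2591$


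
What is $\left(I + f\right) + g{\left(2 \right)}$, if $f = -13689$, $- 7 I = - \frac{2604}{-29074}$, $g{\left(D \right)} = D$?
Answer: $- \frac{198968105}{14537} \approx -13687.0$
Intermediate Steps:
$I = - \frac{186}{14537}$ ($I = - \frac{\left(-2604\right) \frac{1}{-29074}}{7} = - \frac{\left(-2604\right) \left(- \frac{1}{29074}\right)}{7} = \left(- \frac{1}{7}\right) \frac{1302}{14537} = - \frac{186}{14537} \approx -0.012795$)
$\left(I + f\right) + g{\left(2 \right)} = \left(- \frac{186}{14537} - 13689\right) + 2 = - \frac{198997179}{14537} + 2 = - \frac{198968105}{14537}$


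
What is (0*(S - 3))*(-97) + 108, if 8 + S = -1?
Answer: 108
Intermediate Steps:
S = -9 (S = -8 - 1 = -9)
(0*(S - 3))*(-97) + 108 = (0*(-9 - 3))*(-97) + 108 = (0*(-12))*(-97) + 108 = 0*(-97) + 108 = 0 + 108 = 108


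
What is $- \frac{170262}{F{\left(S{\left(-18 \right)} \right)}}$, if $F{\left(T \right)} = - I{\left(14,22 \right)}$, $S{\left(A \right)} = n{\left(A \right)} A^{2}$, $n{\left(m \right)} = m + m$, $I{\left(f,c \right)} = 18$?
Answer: $9459$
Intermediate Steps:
$n{\left(m \right)} = 2 m$
$S{\left(A \right)} = 2 A^{3}$ ($S{\left(A \right)} = 2 A A^{2} = 2 A^{3}$)
$F{\left(T \right)} = -18$ ($F{\left(T \right)} = \left(-1\right) 18 = -18$)
$- \frac{170262}{F{\left(S{\left(-18 \right)} \right)}} = - \frac{170262}{-18} = \left(-170262\right) \left(- \frac{1}{18}\right) = 9459$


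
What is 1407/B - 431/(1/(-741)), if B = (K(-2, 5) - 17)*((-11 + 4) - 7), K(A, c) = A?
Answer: 12136299/38 ≈ 3.1938e+5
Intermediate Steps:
B = 266 (B = (-2 - 17)*((-11 + 4) - 7) = -19*(-7 - 7) = -19*(-14) = 266)
1407/B - 431/(1/(-741)) = 1407/266 - 431/(1/(-741)) = 1407*(1/266) - 431/(-1/741) = 201/38 - 431*(-741) = 201/38 + 319371 = 12136299/38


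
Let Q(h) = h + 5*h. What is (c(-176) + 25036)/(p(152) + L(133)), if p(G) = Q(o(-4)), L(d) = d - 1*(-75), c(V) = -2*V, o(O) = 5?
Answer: 12694/119 ≈ 106.67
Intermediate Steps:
L(d) = 75 + d (L(d) = d + 75 = 75 + d)
Q(h) = 6*h
p(G) = 30 (p(G) = 6*5 = 30)
(c(-176) + 25036)/(p(152) + L(133)) = (-2*(-176) + 25036)/(30 + (75 + 133)) = (352 + 25036)/(30 + 208) = 25388/238 = 25388*(1/238) = 12694/119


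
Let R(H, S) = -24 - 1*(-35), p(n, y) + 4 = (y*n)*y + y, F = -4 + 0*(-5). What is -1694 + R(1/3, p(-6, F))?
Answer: -1683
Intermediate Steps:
F = -4 (F = -4 + 0 = -4)
p(n, y) = -4 + y + n*y² (p(n, y) = -4 + ((y*n)*y + y) = -4 + ((n*y)*y + y) = -4 + (n*y² + y) = -4 + (y + n*y²) = -4 + y + n*y²)
R(H, S) = 11 (R(H, S) = -24 + 35 = 11)
-1694 + R(1/3, p(-6, F)) = -1694 + 11 = -1683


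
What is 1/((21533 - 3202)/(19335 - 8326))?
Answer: 11009/18331 ≈ 0.60057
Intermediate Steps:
1/((21533 - 3202)/(19335 - 8326)) = 1/(18331/11009) = 11009/18331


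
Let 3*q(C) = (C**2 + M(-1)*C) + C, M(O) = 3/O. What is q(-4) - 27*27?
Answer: -721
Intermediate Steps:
q(C) = -2*C/3 + C**2/3 (q(C) = ((C**2 + (3/(-1))*C) + C)/3 = ((C**2 + (3*(-1))*C) + C)/3 = ((C**2 - 3*C) + C)/3 = (C**2 - 2*C)/3 = -2*C/3 + C**2/3)
q(-4) - 27*27 = (1/3)*(-4)*(-2 - 4) - 27*27 = (1/3)*(-4)*(-6) - 729 = 8 - 729 = -721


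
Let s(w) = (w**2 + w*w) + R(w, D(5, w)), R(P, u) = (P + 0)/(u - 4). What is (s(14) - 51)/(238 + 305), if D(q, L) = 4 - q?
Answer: 1691/2715 ≈ 0.62284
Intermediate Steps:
R(P, u) = P/(-4 + u)
s(w) = 2*w**2 - w/5 (s(w) = (w**2 + w*w) + w/(-4 + (4 - 1*5)) = (w**2 + w**2) + w/(-4 + (4 - 5)) = 2*w**2 + w/(-4 - 1) = 2*w**2 + w/(-5) = 2*w**2 + w*(-1/5) = 2*w**2 - w/5)
(s(14) - 51)/(238 + 305) = ((1/5)*14*(-1 + 10*14) - 51)/(238 + 305) = ((1/5)*14*(-1 + 140) - 51)/543 = ((1/5)*14*139 - 51)*(1/543) = (1946/5 - 51)*(1/543) = (1691/5)*(1/543) = 1691/2715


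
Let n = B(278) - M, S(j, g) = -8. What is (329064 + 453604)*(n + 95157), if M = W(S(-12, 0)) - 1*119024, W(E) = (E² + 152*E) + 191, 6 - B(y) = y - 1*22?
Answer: 168189091856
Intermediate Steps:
B(y) = 28 - y (B(y) = 6 - (y - 1*22) = 6 - (y - 22) = 6 - (-22 + y) = 6 + (22 - y) = 28 - y)
W(E) = 191 + E² + 152*E
M = -119985 (M = (191 + (-8)² + 152*(-8)) - 1*119024 = (191 + 64 - 1216) - 119024 = -961 - 119024 = -119985)
n = 119735 (n = (28 - 1*278) - 1*(-119985) = (28 - 278) + 119985 = -250 + 119985 = 119735)
(329064 + 453604)*(n + 95157) = (329064 + 453604)*(119735 + 95157) = 782668*214892 = 168189091856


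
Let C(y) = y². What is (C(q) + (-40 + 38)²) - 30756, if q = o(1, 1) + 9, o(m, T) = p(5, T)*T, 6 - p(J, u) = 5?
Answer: -30652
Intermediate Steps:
p(J, u) = 1 (p(J, u) = 6 - 1*5 = 6 - 5 = 1)
o(m, T) = T (o(m, T) = 1*T = T)
q = 10 (q = 1 + 9 = 10)
(C(q) + (-40 + 38)²) - 30756 = (10² + (-40 + 38)²) - 30756 = (100 + (-2)²) - 30756 = (100 + 4) - 30756 = 104 - 30756 = -30652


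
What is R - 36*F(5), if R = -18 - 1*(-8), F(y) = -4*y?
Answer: 710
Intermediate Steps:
R = -10 (R = -18 + 8 = -10)
R - 36*F(5) = -10 - (-144)*5 = -10 - 36*(-20) = -10 + 720 = 710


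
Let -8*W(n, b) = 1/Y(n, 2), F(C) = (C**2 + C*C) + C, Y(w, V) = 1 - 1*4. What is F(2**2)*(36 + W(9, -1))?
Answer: 2595/2 ≈ 1297.5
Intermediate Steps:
Y(w, V) = -3 (Y(w, V) = 1 - 4 = -3)
F(C) = C + 2*C**2 (F(C) = (C**2 + C**2) + C = 2*C**2 + C = C + 2*C**2)
W(n, b) = 1/24 (W(n, b) = -1/(8*(-3)) = -(-1)/(8*3) = -1/8*(-1/3) = 1/24)
F(2**2)*(36 + W(9, -1)) = (2**2*(1 + 2*2**2))*(36 + 1/24) = (4*(1 + 2*4))*(865/24) = (4*(1 + 8))*(865/24) = (4*9)*(865/24) = 36*(865/24) = 2595/2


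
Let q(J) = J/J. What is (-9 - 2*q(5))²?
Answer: 121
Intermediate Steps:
q(J) = 1
(-9 - 2*q(5))² = (-9 - 2*1)² = (-9 - 2)² = (-11)² = 121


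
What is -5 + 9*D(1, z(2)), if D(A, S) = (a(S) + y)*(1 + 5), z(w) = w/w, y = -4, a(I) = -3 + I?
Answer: -329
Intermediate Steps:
z(w) = 1
D(A, S) = -42 + 6*S (D(A, S) = ((-3 + S) - 4)*(1 + 5) = (-7 + S)*6 = -42 + 6*S)
-5 + 9*D(1, z(2)) = -5 + 9*(-42 + 6*1) = -5 + 9*(-42 + 6) = -5 + 9*(-36) = -5 - 324 = -329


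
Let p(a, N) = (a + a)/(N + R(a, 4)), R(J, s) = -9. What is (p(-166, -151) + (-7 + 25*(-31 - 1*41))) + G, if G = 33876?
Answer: 1282843/40 ≈ 32071.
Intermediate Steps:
p(a, N) = 2*a/(-9 + N) (p(a, N) = (a + a)/(N - 9) = (2*a)/(-9 + N) = 2*a/(-9 + N))
(p(-166, -151) + (-7 + 25*(-31 - 1*41))) + G = (2*(-166)/(-9 - 151) + (-7 + 25*(-31 - 1*41))) + 33876 = (2*(-166)/(-160) + (-7 + 25*(-31 - 41))) + 33876 = (2*(-166)*(-1/160) + (-7 + 25*(-72))) + 33876 = (83/40 + (-7 - 1800)) + 33876 = (83/40 - 1807) + 33876 = -72197/40 + 33876 = 1282843/40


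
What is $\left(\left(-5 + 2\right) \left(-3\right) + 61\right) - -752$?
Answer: $822$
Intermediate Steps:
$\left(\left(-5 + 2\right) \left(-3\right) + 61\right) - -752 = \left(\left(-3\right) \left(-3\right) + 61\right) + 752 = \left(9 + 61\right) + 752 = 70 + 752 = 822$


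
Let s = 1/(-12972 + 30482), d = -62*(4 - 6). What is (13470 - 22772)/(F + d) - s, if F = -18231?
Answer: 162859913/317053570 ≈ 0.51367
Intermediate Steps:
d = 124 (d = -62*(-2) = 124)
s = 1/17510 ≈ 5.7110e-5
(13470 - 22772)/(F + d) - s = (13470 - 22772)/(-18231 + 124) - 1*1/17510 = -9302/(-18107) - 1/17510 = -9302*(-1/18107) - 1/17510 = 9302/18107 - 1/17510 = 162859913/317053570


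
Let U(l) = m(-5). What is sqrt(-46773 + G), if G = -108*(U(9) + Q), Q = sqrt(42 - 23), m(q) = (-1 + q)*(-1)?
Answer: 3*sqrt(-5269 - 12*sqrt(19)) ≈ 218.84*I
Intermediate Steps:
m(q) = 1 - q
U(l) = 6 (U(l) = 1 - 1*(-5) = 1 + 5 = 6)
Q = sqrt(19) ≈ 4.3589
G = -648 - 108*sqrt(19) (G = -108*(6 + sqrt(19)) = -648 - 108*sqrt(19) ≈ -1118.8)
sqrt(-46773 + G) = sqrt(-46773 + (-648 - 108*sqrt(19))) = sqrt(-47421 - 108*sqrt(19))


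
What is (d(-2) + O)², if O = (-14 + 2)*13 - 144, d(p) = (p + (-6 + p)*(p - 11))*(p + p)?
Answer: 501264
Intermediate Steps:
d(p) = 2*p*(p + (-11 + p)*(-6 + p)) (d(p) = (p + (-6 + p)*(-11 + p))*(2*p) = (p + (-11 + p)*(-6 + p))*(2*p) = 2*p*(p + (-11 + p)*(-6 + p)))
O = -300 (O = -12*13 - 144 = -156 - 144 = -300)
(d(-2) + O)² = (2*(-2)*(66 + (-2)² - 16*(-2)) - 300)² = (2*(-2)*(66 + 4 + 32) - 300)² = (2*(-2)*102 - 300)² = (-408 - 300)² = (-708)² = 501264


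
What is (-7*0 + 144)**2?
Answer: 20736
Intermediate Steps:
(-7*0 + 144)**2 = (0 + 144)**2 = 144**2 = 20736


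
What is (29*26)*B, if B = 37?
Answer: 27898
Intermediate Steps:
(29*26)*B = (29*26)*37 = 754*37 = 27898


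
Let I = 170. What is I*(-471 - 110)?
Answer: -98770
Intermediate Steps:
I*(-471 - 110) = 170*(-471 - 110) = 170*(-581) = -98770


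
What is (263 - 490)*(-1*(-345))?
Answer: -78315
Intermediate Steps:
(263 - 490)*(-1*(-345)) = -227*345 = -78315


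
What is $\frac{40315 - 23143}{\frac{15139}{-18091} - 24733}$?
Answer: $- \frac{155329326}{223729921} \approx -0.69427$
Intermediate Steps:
$\frac{40315 - 23143}{\frac{15139}{-18091} - 24733} = \frac{17172}{15139 \left(- \frac{1}{18091}\right) - 24733} = \frac{17172}{- \frac{15139}{18091} - 24733} = \frac{17172}{- \frac{447459842}{18091}} = 17172 \left(- \frac{18091}{447459842}\right) = - \frac{155329326}{223729921}$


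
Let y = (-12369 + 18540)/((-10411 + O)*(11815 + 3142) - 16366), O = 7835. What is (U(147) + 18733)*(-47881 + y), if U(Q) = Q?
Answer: -17422480841044960/19272799 ≈ -9.0399e+8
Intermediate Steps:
y = -6171/38545598 (y = (-12369 + 18540)/((-10411 + 7835)*(11815 + 3142) - 16366) = 6171/(-2576*14957 - 16366) = 6171/(-38529232 - 16366) = 6171/(-38545598) = 6171*(-1/38545598) = -6171/38545598 ≈ -0.00016010)
(U(147) + 18733)*(-47881 + y) = (147 + 18733)*(-47881 - 6171/38545598) = 18880*(-1845601784009/38545598) = -17422480841044960/19272799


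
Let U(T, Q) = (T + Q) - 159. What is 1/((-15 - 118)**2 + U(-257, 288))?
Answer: 1/17561 ≈ 5.6944e-5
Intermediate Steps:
U(T, Q) = -159 + Q + T (U(T, Q) = (Q + T) - 159 = -159 + Q + T)
1/((-15 - 118)**2 + U(-257, 288)) = 1/((-15 - 118)**2 + (-159 + 288 - 257)) = 1/((-133)**2 - 128) = 1/(17689 - 128) = 1/17561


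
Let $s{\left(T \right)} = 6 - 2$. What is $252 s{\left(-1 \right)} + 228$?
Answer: $1236$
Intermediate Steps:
$s{\left(T \right)} = 4$
$252 s{\left(-1 \right)} + 228 = 252 \cdot 4 + 228 = 1008 + 228 = 1236$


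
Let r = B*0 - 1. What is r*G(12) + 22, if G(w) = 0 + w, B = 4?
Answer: 10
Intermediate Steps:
r = -1 (r = 4*0 - 1 = 0 - 1 = -1)
G(w) = w
r*G(12) + 22 = -1*12 + 22 = -12 + 22 = 10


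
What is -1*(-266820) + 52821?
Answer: 319641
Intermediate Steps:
-1*(-266820) + 52821 = 266820 + 52821 = 319641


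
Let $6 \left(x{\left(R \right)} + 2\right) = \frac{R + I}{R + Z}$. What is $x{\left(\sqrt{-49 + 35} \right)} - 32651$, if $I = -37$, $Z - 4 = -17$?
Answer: $- \frac{3983611}{122} + \frac{4 i \sqrt{14}}{183} \approx -32653.0 + 0.081785 i$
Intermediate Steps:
$Z = -13$ ($Z = 4 - 17 = -13$)
$x{\left(R \right)} = -2 + \frac{-37 + R}{6 \left(-13 + R\right)}$ ($x{\left(R \right)} = -2 + \frac{\left(R - 37\right) \frac{1}{R - 13}}{6} = -2 + \frac{\left(-37 + R\right) \frac{1}{-13 + R}}{6} = -2 + \frac{\frac{1}{-13 + R} \left(-37 + R\right)}{6} = -2 + \frac{-37 + R}{6 \left(-13 + R\right)}$)
$x{\left(\sqrt{-49 + 35} \right)} - 32651 = \frac{119 - 11 \sqrt{-49 + 35}}{6 \left(-13 + \sqrt{-49 + 35}\right)} - 32651 = \frac{119 - 11 \sqrt{-14}}{6 \left(-13 + \sqrt{-14}\right)} - 32651 = \frac{119 - 11 i \sqrt{14}}{6 \left(-13 + i \sqrt{14}\right)} - 32651 = -32651 + \frac{119 - 11 i \sqrt{14}}{6 \left(-13 + i \sqrt{14}\right)}$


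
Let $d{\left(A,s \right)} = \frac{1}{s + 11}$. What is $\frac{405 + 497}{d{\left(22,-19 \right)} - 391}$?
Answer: $- \frac{7216}{3129} \approx -2.3062$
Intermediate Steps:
$d{\left(A,s \right)} = \frac{1}{11 + s}$
$\frac{405 + 497}{d{\left(22,-19 \right)} - 391} = \frac{405 + 497}{\frac{1}{11 - 19} - 391} = \frac{902}{\frac{1}{-8} - 391} = \frac{902}{- \frac{1}{8} - 391} = \frac{902}{- \frac{3129}{8}} = 902 \left(- \frac{8}{3129}\right) = - \frac{7216}{3129}$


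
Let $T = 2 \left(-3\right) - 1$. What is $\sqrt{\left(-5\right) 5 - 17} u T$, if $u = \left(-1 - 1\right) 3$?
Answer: $42 i \sqrt{42} \approx 272.19 i$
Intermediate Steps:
$u = -6$ ($u = \left(-2\right) 3 = -6$)
$T = -7$ ($T = -6 - 1 = -7$)
$\sqrt{\left(-5\right) 5 - 17} u T = \sqrt{\left(-5\right) 5 - 17} \left(-6\right) \left(-7\right) = \sqrt{-25 - 17} \left(-6\right) \left(-7\right) = \sqrt{-42} \left(-6\right) \left(-7\right) = i \sqrt{42} \left(-6\right) \left(-7\right) = - 6 i \sqrt{42} \left(-7\right) = 42 i \sqrt{42}$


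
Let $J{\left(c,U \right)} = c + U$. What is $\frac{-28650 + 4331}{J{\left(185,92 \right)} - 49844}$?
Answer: $\frac{24319}{49567} \approx 0.49063$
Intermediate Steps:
$J{\left(c,U \right)} = U + c$
$\frac{-28650 + 4331}{J{\left(185,92 \right)} - 49844} = \frac{-28650 + 4331}{\left(92 + 185\right) - 49844} = - \frac{24319}{277 - 49844} = - \frac{24319}{-49567} = \left(-24319\right) \left(- \frac{1}{49567}\right) = \frac{24319}{49567}$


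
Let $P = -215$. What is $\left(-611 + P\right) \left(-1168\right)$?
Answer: $964768$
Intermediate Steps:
$\left(-611 + P\right) \left(-1168\right) = \left(-611 - 215\right) \left(-1168\right) = \left(-826\right) \left(-1168\right) = 964768$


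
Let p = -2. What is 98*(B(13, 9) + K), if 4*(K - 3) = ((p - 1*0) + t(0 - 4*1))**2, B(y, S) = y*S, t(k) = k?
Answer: 12642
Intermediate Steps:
B(y, S) = S*y
K = 12 (K = 3 + ((-2 - 1*0) + (0 - 4*1))**2/4 = 3 + ((-2 + 0) + (0 - 4))**2/4 = 3 + (-2 - 4)**2/4 = 3 + (1/4)*(-6)**2 = 3 + (1/4)*36 = 3 + 9 = 12)
98*(B(13, 9) + K) = 98*(9*13 + 12) = 98*(117 + 12) = 98*129 = 12642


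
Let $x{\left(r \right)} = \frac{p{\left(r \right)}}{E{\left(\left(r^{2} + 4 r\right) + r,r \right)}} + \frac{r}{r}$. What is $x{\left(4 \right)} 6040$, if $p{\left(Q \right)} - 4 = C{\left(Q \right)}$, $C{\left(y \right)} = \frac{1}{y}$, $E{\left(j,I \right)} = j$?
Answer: $\frac{121555}{18} \approx 6753.1$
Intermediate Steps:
$p{\left(Q \right)} = 4 + \frac{1}{Q}$
$x{\left(r \right)} = 1 + \frac{4 + \frac{1}{r}}{r^{2} + 5 r}$ ($x{\left(r \right)} = \frac{4 + \frac{1}{r}}{\left(r^{2} + 4 r\right) + r} + \frac{r}{r} = \frac{4 + \frac{1}{r}}{r^{2} + 5 r} + 1 = 1 + \frac{4 + \frac{1}{r}}{r^{2} + 5 r}$)
$x{\left(4 \right)} 6040 = \frac{1 + 4 \cdot 4 + 4^{2} \left(5 + 4\right)}{16 \left(5 + 4\right)} 6040 = \frac{1 + 16 + 16 \cdot 9}{16 \cdot 9} \cdot 6040 = \frac{1}{16} \cdot \frac{1}{9} \left(1 + 16 + 144\right) 6040 = \frac{1}{16} \cdot \frac{1}{9} \cdot 161 \cdot 6040 = \frac{161}{144} \cdot 6040 = \frac{121555}{18}$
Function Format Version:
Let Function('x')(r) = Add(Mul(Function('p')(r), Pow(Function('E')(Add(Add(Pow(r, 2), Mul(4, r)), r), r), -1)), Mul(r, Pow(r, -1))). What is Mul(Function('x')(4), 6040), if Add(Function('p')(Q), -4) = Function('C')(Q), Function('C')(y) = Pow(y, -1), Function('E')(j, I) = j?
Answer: Rational(121555, 18) ≈ 6753.1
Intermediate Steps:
Function('p')(Q) = Add(4, Pow(Q, -1))
Function('x')(r) = Add(1, Mul(Pow(Add(Pow(r, 2), Mul(5, r)), -1), Add(4, Pow(r, -1)))) (Function('x')(r) = Add(Mul(Add(4, Pow(r, -1)), Pow(Add(Add(Pow(r, 2), Mul(4, r)), r), -1)), Mul(r, Pow(r, -1))) = Add(Mul(Add(4, Pow(r, -1)), Pow(Add(Pow(r, 2), Mul(5, r)), -1)), 1) = Add(Mul(Pow(Add(Pow(r, 2), Mul(5, r)), -1), Add(4, Pow(r, -1))), 1) = Add(1, Mul(Pow(Add(Pow(r, 2), Mul(5, r)), -1), Add(4, Pow(r, -1)))))
Mul(Function('x')(4), 6040) = Mul(Mul(Pow(4, -2), Pow(Add(5, 4), -1), Add(1, Mul(4, 4), Mul(Pow(4, 2), Add(5, 4)))), 6040) = Mul(Mul(Rational(1, 16), Pow(9, -1), Add(1, 16, Mul(16, 9))), 6040) = Mul(Mul(Rational(1, 16), Rational(1, 9), Add(1, 16, 144)), 6040) = Mul(Mul(Rational(1, 16), Rational(1, 9), 161), 6040) = Mul(Rational(161, 144), 6040) = Rational(121555, 18)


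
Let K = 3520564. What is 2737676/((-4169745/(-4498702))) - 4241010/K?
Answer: 21679604020722426439/7339927068090 ≈ 2.9537e+6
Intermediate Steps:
2737676/((-4169745/(-4498702))) - 4241010/K = 2737676/((-4169745/(-4498702))) - 4241010/3520564 = 2737676/((-4169745*(-1/4498702))) - 4241010*1/3520564 = 2737676/(4169745/4498702) - 2120505/1760282 = 2737676*(4498702/4169745) - 2120505/1760282 = 12315988496552/4169745 - 2120505/1760282 = 21679604020722426439/7339927068090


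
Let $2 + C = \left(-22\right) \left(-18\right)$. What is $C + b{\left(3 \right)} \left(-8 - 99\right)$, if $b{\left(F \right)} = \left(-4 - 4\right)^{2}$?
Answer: $-6454$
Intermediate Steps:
$b{\left(F \right)} = 64$ ($b{\left(F \right)} = \left(-8\right)^{2} = 64$)
$C = 394$ ($C = -2 - -396 = -2 + 396 = 394$)
$C + b{\left(3 \right)} \left(-8 - 99\right) = 394 + 64 \left(-8 - 99\right) = 394 + 64 \left(-107\right) = 394 - 6848 = -6454$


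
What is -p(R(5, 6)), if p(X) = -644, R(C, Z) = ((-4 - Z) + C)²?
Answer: 644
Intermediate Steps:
R(C, Z) = (-4 + C - Z)²
-p(R(5, 6)) = -1*(-644) = 644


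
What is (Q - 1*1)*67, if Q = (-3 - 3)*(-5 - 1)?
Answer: 2345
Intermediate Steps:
Q = 36 (Q = -6*(-6) = 36)
(Q - 1*1)*67 = (36 - 1*1)*67 = (36 - 1)*67 = 35*67 = 2345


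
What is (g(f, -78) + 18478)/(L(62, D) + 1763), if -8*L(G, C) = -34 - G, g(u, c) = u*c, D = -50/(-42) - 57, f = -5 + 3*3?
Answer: 18166/1775 ≈ 10.234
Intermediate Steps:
f = 4 (f = -5 + 9 = 4)
D = -1172/21 (D = -50*(-1/42) - 57 = 25/21 - 57 = -1172/21 ≈ -55.810)
g(u, c) = c*u
L(G, C) = 17/4 + G/8 (L(G, C) = -(-34 - G)/8 = 17/4 + G/8)
(g(f, -78) + 18478)/(L(62, D) + 1763) = (-78*4 + 18478)/((17/4 + (⅛)*62) + 1763) = (-312 + 18478)/((17/4 + 31/4) + 1763) = 18166/(12 + 1763) = 18166/1775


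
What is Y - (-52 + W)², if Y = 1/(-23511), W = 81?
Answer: -19772752/23511 ≈ -841.00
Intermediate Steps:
Y = -1/23511 ≈ -4.2533e-5
Y - (-52 + W)² = -1/23511 - (-52 + 81)² = -1/23511 - 1*29² = -1/23511 - 1*841 = -1/23511 - 841 = -19772752/23511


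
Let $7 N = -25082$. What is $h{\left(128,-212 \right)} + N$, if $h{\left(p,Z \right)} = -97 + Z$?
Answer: $- \frac{27245}{7} \approx -3892.1$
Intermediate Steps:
$N = - \frac{25082}{7}$ ($N = \frac{1}{7} \left(-25082\right) = - \frac{25082}{7} \approx -3583.1$)
$h{\left(128,-212 \right)} + N = \left(-97 - 212\right) - \frac{25082}{7} = -309 - \frac{25082}{7} = - \frac{27245}{7}$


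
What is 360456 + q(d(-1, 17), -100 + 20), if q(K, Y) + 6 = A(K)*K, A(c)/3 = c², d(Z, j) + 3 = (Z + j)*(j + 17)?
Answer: 475381713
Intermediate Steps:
d(Z, j) = -3 + (17 + j)*(Z + j) (d(Z, j) = -3 + (Z + j)*(j + 17) = -3 + (Z + j)*(17 + j) = -3 + (17 + j)*(Z + j))
A(c) = 3*c²
q(K, Y) = -6 + 3*K³ (q(K, Y) = -6 + (3*K²)*K = -6 + 3*K³)
360456 + q(d(-1, 17), -100 + 20) = 360456 + (-6 + 3*(-3 + 17² + 17*(-1) + 17*17 - 1*17)³) = 360456 + (-6 + 3*(-3 + 289 - 17 + 289 - 17)³) = 360456 + (-6 + 3*541³) = 360456 + (-6 + 3*158340421) = 360456 + (-6 + 475021263) = 360456 + 475021257 = 475381713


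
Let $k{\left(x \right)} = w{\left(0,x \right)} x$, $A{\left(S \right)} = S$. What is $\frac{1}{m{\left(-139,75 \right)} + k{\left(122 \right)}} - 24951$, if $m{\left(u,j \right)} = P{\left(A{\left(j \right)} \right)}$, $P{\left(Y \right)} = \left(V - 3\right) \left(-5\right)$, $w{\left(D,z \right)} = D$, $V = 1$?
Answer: $- \frac{249509}{10} \approx -24951.0$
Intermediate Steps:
$k{\left(x \right)} = 0$ ($k{\left(x \right)} = 0 x = 0$)
$P{\left(Y \right)} = 10$ ($P{\left(Y \right)} = \left(1 - 3\right) \left(-5\right) = \left(-2\right) \left(-5\right) = 10$)
$m{\left(u,j \right)} = 10$
$\frac{1}{m{\left(-139,75 \right)} + k{\left(122 \right)}} - 24951 = \frac{1}{10 + 0} - 24951 = \frac{1}{10} - 24951 = - \frac{249509}{10}$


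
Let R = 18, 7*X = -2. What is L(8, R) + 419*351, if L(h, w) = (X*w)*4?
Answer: 1029339/7 ≈ 1.4705e+5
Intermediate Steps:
X = -2/7 (X = (⅐)*(-2) = -2/7 ≈ -0.28571)
L(h, w) = -8*w/7 (L(h, w) = -2*w/7*4 = -8*w/7)
L(8, R) + 419*351 = -8/7*18 + 419*351 = -144/7 + 147069 = 1029339/7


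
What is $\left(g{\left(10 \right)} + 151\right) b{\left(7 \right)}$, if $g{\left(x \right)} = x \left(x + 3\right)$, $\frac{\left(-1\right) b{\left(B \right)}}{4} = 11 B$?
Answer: $-86548$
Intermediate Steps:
$b{\left(B \right)} = - 44 B$ ($b{\left(B \right)} = - 4 \cdot 11 B = - 44 B$)
$g{\left(x \right)} = x \left(3 + x\right)$
$\left(g{\left(10 \right)} + 151\right) b{\left(7 \right)} = \left(10 \left(3 + 10\right) + 151\right) \left(\left(-44\right) 7\right) = \left(10 \cdot 13 + 151\right) \left(-308\right) = \left(130 + 151\right) \left(-308\right) = 281 \left(-308\right) = -86548$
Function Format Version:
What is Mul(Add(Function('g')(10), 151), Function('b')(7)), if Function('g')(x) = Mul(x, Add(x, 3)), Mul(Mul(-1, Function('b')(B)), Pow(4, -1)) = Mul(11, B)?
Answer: -86548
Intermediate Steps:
Function('b')(B) = Mul(-44, B) (Function('b')(B) = Mul(-4, Mul(11, B)) = Mul(-44, B))
Function('g')(x) = Mul(x, Add(3, x))
Mul(Add(Function('g')(10), 151), Function('b')(7)) = Mul(Add(Mul(10, Add(3, 10)), 151), Mul(-44, 7)) = Mul(Add(Mul(10, 13), 151), -308) = Mul(Add(130, 151), -308) = Mul(281, -308) = -86548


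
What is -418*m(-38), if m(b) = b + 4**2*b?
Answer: 270028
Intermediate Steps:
m(b) = 17*b (m(b) = b + 16*b = 17*b)
-418*m(-38) = -7106*(-38) = -418*(-646) = 270028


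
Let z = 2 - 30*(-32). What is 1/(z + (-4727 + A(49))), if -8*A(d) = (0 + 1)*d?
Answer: -8/30169 ≈ -0.00026517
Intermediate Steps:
A(d) = -d/8 (A(d) = -(0 + 1)*d/8 = -d/8)
z = 962 (z = 2 + 960 = 962)
1/(z + (-4727 + A(49))) = 1/(962 + (-4727 - 1/8*49)) = 1/(962 + (-4727 - 49/8)) = 1/(962 - 37865/8) = 1/(-30169/8) = -8/30169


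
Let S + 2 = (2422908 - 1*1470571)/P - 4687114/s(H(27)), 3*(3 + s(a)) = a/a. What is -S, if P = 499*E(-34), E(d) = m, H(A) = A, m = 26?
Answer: -45609815555/25948 ≈ -1.7577e+6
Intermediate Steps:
E(d) = 26
s(a) = -8/3 (s(a) = -3 + (a/a)/3 = -3 + (⅓)*1 = -3 + ⅓ = -8/3)
P = 12974 (P = 499*26 = 12974)
S = 45609815555/25948 (S = -2 + ((2422908 - 1*1470571)/12974 - 4687114/(-8/3)) = -2 + ((2422908 - 1470571)*(1/12974) - 4687114*(-3/8)) = -2 + (952337*(1/12974) + 7030671/4) = -2 + (952337/12974 + 7030671/4) = -2 + 45609867451/25948 = 45609815555/25948 ≈ 1.7577e+6)
-S = -1*45609815555/25948 = -45609815555/25948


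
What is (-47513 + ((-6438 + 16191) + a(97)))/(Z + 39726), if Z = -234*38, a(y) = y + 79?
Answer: -696/571 ≈ -1.2189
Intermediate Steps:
a(y) = 79 + y
Z = -8892
(-47513 + ((-6438 + 16191) + a(97)))/(Z + 39726) = (-47513 + ((-6438 + 16191) + (79 + 97)))/(-8892 + 39726) = (-47513 + (9753 + 176))/30834 = (-47513 + 9929)*(1/30834) = -37584*1/30834 = -696/571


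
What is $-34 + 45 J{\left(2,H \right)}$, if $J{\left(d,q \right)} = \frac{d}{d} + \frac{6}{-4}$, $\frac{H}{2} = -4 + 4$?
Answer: $- \frac{113}{2} \approx -56.5$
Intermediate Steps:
$H = 0$ ($H = 2 \left(-4 + 4\right) = 2 \cdot 0 = 0$)
$J{\left(d,q \right)} = - \frac{1}{2}$ ($J{\left(d,q \right)} = 1 + 6 \left(- \frac{1}{4}\right) = 1 - \frac{3}{2} = - \frac{1}{2}$)
$-34 + 45 J{\left(2,H \right)} = -34 + 45 \left(- \frac{1}{2}\right) = -34 - \frac{45}{2} = - \frac{113}{2}$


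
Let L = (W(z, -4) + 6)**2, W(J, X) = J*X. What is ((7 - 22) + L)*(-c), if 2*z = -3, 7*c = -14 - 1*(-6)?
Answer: 1032/7 ≈ 147.43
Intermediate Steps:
c = -8/7 (c = (-14 - 1*(-6))/7 = (-14 + 6)/7 = (1/7)*(-8) = -8/7 ≈ -1.1429)
z = -3/2 (z = (1/2)*(-3) = -3/2 ≈ -1.5000)
L = 144 (L = (-3/2*(-4) + 6)**2 = (6 + 6)**2 = 12**2 = 144)
((7 - 22) + L)*(-c) = ((7 - 22) + 144)*(-1*(-8/7)) = (-15 + 144)*(8/7) = 129*(8/7) = 1032/7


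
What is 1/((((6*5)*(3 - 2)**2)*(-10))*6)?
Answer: -1/1800 ≈ -0.00055556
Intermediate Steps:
1/((((6*5)*(3 - 2)**2)*(-10))*6) = 1/(((30*1**2)*(-10))*6) = 1/(((30*1)*(-10))*6) = 1/((30*(-10))*6) = 1/(-300*6) = 1/(-1800) = -1/1800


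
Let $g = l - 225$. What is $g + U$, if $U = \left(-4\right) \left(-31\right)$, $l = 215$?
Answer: $114$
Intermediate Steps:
$g = -10$ ($g = 215 - 225 = -10$)
$U = 124$
$g + U = -10 + 124 = 114$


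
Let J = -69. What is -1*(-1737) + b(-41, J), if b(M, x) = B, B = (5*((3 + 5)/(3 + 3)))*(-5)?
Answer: 5111/3 ≈ 1703.7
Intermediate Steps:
B = -100/3 (B = (5*(8/6))*(-5) = (5*(8*(1/6)))*(-5) = (5*(4/3))*(-5) = (20/3)*(-5) = -100/3 ≈ -33.333)
b(M, x) = -100/3
-1*(-1737) + b(-41, J) = -1*(-1737) - 100/3 = 1737 - 100/3 = 5111/3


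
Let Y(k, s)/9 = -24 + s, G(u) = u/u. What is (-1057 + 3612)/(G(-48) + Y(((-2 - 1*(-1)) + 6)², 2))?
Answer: -2555/197 ≈ -12.970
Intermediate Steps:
G(u) = 1
Y(k, s) = -216 + 9*s (Y(k, s) = 9*(-24 + s) = -216 + 9*s)
(-1057 + 3612)/(G(-48) + Y(((-2 - 1*(-1)) + 6)², 2)) = (-1057 + 3612)/(1 + (-216 + 9*2)) = 2555/(1 + (-216 + 18)) = 2555/(1 - 198) = 2555/(-197) = 2555*(-1/197) = -2555/197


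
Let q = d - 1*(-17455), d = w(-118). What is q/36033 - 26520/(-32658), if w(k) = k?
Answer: 84543717/65375873 ≈ 1.2932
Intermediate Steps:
d = -118
q = 17337 (q = -118 - 1*(-17455) = -118 + 17455 = 17337)
q/36033 - 26520/(-32658) = 17337/36033 - 26520/(-32658) = 17337*(1/36033) - 26520*(-1/32658) = 5779/12011 + 4420/5443 = 84543717/65375873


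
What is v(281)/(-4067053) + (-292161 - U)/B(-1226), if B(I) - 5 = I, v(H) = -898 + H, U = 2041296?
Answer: 3163431348526/1655290571 ≈ 1911.1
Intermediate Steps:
B(I) = 5 + I
v(281)/(-4067053) + (-292161 - U)/B(-1226) = (-898 + 281)/(-4067053) + (-292161 - 1*2041296)/(5 - 1226) = -617*(-1/4067053) + (-292161 - 2041296)/(-1221) = 617/4067053 - 2333457*(-1/1221) = 617/4067053 + 777819/407 = 3163431348526/1655290571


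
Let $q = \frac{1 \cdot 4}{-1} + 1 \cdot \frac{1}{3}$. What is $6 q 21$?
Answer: $-462$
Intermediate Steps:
$q = - \frac{11}{3}$ ($q = 4 \left(-1\right) + 1 \cdot \frac{1}{3} = -4 + \frac{1}{3} = - \frac{11}{3} \approx -3.6667$)
$6 q 21 = 6 \left(- \frac{11}{3}\right) 21 = \left(-22\right) 21 = -462$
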